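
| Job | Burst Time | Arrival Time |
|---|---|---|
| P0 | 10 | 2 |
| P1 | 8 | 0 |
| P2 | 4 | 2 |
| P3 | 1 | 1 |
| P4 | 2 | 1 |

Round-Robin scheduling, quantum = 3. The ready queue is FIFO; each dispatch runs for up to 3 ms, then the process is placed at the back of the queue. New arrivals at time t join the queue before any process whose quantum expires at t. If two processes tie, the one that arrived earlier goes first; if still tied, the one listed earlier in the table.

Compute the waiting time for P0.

13

Gantt: | P1 0-3 | P3 3-4 | P4 4-6 | P0 6-9 | P2 9-12 | P1 12-15 | P0 15-18 | P2 18-19 | P1 19-21 | P0 21-25 |
Completion: P0=25  P1=21  P2=19  P3=4  P4=6
Turnaround (C−A): P0=23  P1=21  P2=17  P3=3  P4=5
Waiting(P0) = turnaround − burst = 23 − 10 = 13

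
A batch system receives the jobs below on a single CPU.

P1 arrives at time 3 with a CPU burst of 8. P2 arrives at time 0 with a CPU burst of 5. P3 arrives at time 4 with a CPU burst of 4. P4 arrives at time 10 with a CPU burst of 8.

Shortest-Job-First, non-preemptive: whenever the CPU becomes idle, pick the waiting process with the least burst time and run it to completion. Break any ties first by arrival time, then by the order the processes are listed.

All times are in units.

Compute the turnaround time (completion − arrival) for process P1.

Gantt: | P2 0-5 | P3 5-9 | P1 9-17 | P4 17-25 |
Completion: P1=17  P2=5  P3=9  P4=25
Turnaround (C−A): P1=14  P2=5  P3=5  P4=15
Turnaround(P1) = completion − arrival = 17 − 3 = 14

14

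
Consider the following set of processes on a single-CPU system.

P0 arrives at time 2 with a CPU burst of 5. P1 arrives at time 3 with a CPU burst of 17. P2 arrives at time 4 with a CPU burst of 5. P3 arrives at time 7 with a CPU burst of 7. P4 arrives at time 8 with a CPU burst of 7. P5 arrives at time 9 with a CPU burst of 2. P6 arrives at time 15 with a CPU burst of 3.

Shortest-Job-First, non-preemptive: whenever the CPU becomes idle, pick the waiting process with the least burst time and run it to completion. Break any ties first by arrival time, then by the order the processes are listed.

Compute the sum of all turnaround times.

109

Schedule: | idle 0-2 | P0 2-7 | P2 7-12 | P5 12-14 | P3 14-21 | P6 21-24 | P4 24-31 | P1 31-48 |
Completion: P0=7  P1=48  P2=12  P3=21  P4=31  P5=14  P6=24
Turnaround = completion − arrival: P0=5, P1=45, P2=8, P3=14, P4=23, P5=5, P6=9
Total turnaround = 5 + 45 + 8 + 14 + 23 + 5 + 9 = 109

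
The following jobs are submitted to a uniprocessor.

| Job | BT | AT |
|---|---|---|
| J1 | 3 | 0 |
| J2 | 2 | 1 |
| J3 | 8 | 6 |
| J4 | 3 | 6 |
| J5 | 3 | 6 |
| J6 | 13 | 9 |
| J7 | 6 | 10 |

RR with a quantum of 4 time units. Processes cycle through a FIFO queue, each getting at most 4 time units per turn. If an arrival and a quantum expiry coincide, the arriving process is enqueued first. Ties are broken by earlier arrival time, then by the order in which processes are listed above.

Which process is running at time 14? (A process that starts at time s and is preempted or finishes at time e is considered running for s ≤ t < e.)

J5

Schedule: | J1 0-3 | J2 3-5 | idle 5-6 | J3 6-10 | J4 10-13 | J5 13-16 | J6 16-20 | J7 20-24 | J3 24-28 | J6 28-32 | J7 32-34 | J6 34-39 |
Completion: J1=3  J2=5  J3=28  J4=13  J5=16  J6=39  J7=34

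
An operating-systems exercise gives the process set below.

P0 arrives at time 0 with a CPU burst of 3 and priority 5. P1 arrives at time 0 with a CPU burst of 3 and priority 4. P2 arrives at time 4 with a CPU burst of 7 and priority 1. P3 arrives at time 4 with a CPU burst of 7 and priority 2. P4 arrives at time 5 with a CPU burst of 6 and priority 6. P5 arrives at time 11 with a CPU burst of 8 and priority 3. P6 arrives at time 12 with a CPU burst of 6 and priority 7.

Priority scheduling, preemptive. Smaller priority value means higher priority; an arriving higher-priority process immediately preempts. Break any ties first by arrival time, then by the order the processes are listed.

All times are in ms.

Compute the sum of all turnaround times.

Timeline: | P1 0-3 | P0 3-4 | P2 4-11 | P3 11-18 | P5 18-26 | P0 26-28 | P4 28-34 | P6 34-40 |
Completion: P0=28  P1=3  P2=11  P3=18  P4=34  P5=26  P6=40
Turnaround (C−A): P0=28  P1=3  P2=7  P3=14  P4=29  P5=15  P6=28
Turnaround = completion − arrival: P0=28, P1=3, P2=7, P3=14, P4=29, P5=15, P6=28
Total turnaround = 28 + 3 + 7 + 14 + 29 + 15 + 28 = 124

124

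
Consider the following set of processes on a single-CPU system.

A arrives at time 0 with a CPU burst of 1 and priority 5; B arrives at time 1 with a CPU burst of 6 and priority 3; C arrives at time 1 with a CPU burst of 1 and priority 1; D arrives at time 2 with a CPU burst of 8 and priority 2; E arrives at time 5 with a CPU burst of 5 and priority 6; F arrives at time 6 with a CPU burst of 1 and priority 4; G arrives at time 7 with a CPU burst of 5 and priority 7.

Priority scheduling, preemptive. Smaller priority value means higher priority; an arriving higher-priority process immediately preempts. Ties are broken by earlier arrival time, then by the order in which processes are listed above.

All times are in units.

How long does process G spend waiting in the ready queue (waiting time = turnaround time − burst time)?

Timeline: | A 0-1 | C 1-2 | D 2-10 | B 10-16 | F 16-17 | E 17-22 | G 22-27 |
Completion: A=1  B=16  C=2  D=10  E=22  F=17  G=27
Turnaround (C−A): A=1  B=15  C=1  D=8  E=17  F=11  G=20
Waiting(G) = turnaround − burst = 20 − 5 = 15

15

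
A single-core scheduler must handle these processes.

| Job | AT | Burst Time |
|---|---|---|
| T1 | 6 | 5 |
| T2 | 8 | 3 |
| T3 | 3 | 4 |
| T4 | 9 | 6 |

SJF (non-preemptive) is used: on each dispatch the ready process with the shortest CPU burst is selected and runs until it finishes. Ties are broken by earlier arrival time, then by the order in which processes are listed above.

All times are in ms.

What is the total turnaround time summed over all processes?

Timeline: | idle 0-3 | T3 3-7 | T1 7-12 | T2 12-15 | T4 15-21 |
Completion: T1=12  T2=15  T3=7  T4=21
Turnaround (C−A): T1=6  T2=7  T3=4  T4=12
Turnaround = completion − arrival: T1=6, T2=7, T3=4, T4=12
Total turnaround = 6 + 7 + 4 + 12 = 29

29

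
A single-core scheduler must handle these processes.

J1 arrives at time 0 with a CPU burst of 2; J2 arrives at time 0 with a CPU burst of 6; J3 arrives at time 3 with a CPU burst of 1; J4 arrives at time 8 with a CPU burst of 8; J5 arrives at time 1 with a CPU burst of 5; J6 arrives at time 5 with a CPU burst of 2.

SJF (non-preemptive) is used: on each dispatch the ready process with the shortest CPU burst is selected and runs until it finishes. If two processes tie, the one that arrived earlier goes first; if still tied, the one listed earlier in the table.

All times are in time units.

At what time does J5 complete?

7

Timeline: | J1 0-2 | J5 2-7 | J3 7-8 | J6 8-10 | J2 10-16 | J4 16-24 |
Completion: J1=2  J2=16  J3=8  J4=24  J5=7  J6=10
Turnaround (C−A): J1=2  J2=16  J3=5  J4=16  J5=6  J6=5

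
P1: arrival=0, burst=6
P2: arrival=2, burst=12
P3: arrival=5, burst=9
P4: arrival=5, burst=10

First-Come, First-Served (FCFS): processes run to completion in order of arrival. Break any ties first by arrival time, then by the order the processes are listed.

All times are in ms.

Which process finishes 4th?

Gantt: | P1 0-6 | P2 6-18 | P3 18-27 | P4 27-37 |
Completion: P1=6  P2=18  P3=27  P4=37
Finish order: P1 → P2 → P3 → P4

P4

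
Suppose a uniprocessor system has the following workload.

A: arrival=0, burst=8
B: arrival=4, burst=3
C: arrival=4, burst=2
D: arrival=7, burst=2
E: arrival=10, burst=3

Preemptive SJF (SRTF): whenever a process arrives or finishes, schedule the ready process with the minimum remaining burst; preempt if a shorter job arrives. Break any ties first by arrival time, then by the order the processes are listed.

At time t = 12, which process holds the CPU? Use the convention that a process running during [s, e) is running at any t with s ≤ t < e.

Timeline: | A 0-4 | C 4-6 | B 6-9 | D 9-11 | E 11-14 | A 14-18 |
Completion: A=18  B=9  C=6  D=11  E=14
Turnaround (C−A): A=18  B=5  C=2  D=4  E=4

E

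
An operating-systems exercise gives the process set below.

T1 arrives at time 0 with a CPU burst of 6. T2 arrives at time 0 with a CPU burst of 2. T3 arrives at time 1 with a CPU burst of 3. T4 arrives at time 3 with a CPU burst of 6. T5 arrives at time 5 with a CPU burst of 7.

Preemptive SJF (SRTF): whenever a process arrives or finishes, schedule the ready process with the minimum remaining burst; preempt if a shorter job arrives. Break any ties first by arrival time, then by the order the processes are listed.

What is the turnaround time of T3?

Gantt: | T2 0-2 | T3 2-5 | T1 5-11 | T4 11-17 | T5 17-24 |
Completion: T1=11  T2=2  T3=5  T4=17  T5=24
Turnaround(T3) = completion − arrival = 5 − 1 = 4

4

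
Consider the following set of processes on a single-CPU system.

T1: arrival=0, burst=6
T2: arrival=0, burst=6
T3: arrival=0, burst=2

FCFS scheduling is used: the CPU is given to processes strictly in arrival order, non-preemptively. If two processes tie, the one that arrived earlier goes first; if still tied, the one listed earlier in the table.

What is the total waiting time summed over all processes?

Schedule: | T1 0-6 | T2 6-12 | T3 12-14 |
Completion: T1=6  T2=12  T3=14
Turnaround (C−A): T1=6  T2=12  T3=14
Waiting = turnaround − burst: T1=0, T2=6, T3=12
Total waiting = 0 + 6 + 12 = 18

18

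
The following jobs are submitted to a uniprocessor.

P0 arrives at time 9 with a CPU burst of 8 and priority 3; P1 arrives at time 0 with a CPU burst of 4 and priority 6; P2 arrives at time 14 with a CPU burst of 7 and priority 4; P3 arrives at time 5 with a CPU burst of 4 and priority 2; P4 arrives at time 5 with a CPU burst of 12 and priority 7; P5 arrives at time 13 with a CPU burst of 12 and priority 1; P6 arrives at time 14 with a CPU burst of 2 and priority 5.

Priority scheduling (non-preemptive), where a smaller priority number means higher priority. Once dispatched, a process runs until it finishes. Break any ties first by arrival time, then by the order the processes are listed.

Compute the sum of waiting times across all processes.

Schedule: | P1 0-4 | idle 4-5 | P3 5-9 | P0 9-17 | P5 17-29 | P2 29-36 | P6 36-38 | P4 38-50 |
Completion: P0=17  P1=4  P2=36  P3=9  P4=50  P5=29  P6=38
Waiting = turnaround − burst: P0=0, P1=0, P2=15, P3=0, P4=33, P5=4, P6=22
Total waiting = 0 + 0 + 15 + 0 + 33 + 4 + 22 = 74

74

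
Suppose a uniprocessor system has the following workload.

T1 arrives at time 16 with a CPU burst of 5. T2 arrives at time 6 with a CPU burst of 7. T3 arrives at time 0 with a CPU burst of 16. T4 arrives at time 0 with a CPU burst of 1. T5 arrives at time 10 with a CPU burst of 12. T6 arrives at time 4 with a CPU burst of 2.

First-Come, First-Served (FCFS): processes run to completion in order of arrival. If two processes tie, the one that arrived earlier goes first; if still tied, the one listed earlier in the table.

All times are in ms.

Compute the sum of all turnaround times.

123

Schedule: | T3 0-16 | T4 16-17 | T6 17-19 | T2 19-26 | T5 26-38 | T1 38-43 |
Completion: T1=43  T2=26  T3=16  T4=17  T5=38  T6=19
Turnaround (C−A): T1=27  T2=20  T3=16  T4=17  T5=28  T6=15
Turnaround = completion − arrival: T1=27, T2=20, T3=16, T4=17, T5=28, T6=15
Total turnaround = 27 + 20 + 16 + 17 + 28 + 15 = 123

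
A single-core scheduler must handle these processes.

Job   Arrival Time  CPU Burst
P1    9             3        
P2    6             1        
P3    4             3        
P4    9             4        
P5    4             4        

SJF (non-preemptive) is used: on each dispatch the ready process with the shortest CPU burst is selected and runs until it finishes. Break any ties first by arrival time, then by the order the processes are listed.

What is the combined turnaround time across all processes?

29

Timeline: | idle 0-4 | P3 4-7 | P2 7-8 | P5 8-12 | P1 12-15 | P4 15-19 |
Completion: P1=15  P2=8  P3=7  P4=19  P5=12
Turnaround (C−A): P1=6  P2=2  P3=3  P4=10  P5=8
Turnaround = completion − arrival: P1=6, P2=2, P3=3, P4=10, P5=8
Total turnaround = 6 + 2 + 3 + 10 + 8 = 29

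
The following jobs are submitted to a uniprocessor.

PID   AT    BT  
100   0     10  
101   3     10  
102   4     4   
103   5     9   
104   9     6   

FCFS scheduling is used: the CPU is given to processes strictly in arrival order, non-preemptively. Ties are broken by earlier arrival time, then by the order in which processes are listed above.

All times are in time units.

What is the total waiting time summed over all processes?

Schedule: | 100 0-10 | 101 10-20 | 102 20-24 | 103 24-33 | 104 33-39 |
Completion: 100=10  101=20  102=24  103=33  104=39
Waiting = turnaround − burst: 100=0, 101=7, 102=16, 103=19, 104=24
Total waiting = 0 + 7 + 16 + 19 + 24 = 66

66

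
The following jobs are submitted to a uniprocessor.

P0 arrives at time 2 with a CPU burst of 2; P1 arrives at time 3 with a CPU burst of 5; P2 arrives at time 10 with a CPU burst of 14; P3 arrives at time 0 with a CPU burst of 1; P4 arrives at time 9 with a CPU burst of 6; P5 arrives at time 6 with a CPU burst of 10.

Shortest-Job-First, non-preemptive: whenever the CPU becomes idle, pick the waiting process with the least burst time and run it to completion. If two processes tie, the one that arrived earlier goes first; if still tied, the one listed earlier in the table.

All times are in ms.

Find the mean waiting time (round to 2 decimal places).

Schedule: | P3 0-1 | idle 1-2 | P0 2-4 | P1 4-9 | P4 9-15 | P5 15-25 | P2 25-39 |
Completion: P0=4  P1=9  P2=39  P3=1  P4=15  P5=25
Waiting times: P0=0, P1=1, P2=15, P3=0, P4=0, P5=9
Average waiting = (0+1+15+0+0+9) / 6 = 25/6 = 4.17

4.17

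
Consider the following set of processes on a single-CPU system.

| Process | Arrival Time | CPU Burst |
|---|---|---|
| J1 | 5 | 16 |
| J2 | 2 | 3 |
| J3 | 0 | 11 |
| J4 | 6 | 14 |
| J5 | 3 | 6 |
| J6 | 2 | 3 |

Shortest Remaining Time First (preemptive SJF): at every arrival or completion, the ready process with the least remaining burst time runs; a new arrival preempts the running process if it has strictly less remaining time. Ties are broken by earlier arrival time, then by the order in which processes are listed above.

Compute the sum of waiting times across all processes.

69

Timeline: | J3 0-2 | J2 2-5 | J6 5-8 | J5 8-14 | J3 14-23 | J4 23-37 | J1 37-53 |
Completion: J1=53  J2=5  J3=23  J4=37  J5=14  J6=8
Turnaround (C−A): J1=48  J2=3  J3=23  J4=31  J5=11  J6=6
Waiting = turnaround − burst: J1=32, J2=0, J3=12, J4=17, J5=5, J6=3
Total waiting = 32 + 0 + 12 + 17 + 5 + 3 = 69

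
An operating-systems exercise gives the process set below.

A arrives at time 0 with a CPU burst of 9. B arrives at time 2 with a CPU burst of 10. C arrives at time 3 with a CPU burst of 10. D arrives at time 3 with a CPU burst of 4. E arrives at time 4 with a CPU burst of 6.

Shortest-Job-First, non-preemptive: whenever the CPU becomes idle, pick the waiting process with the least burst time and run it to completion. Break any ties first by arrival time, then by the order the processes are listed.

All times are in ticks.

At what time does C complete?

39

Schedule: | A 0-9 | D 9-13 | E 13-19 | B 19-29 | C 29-39 |
Completion: A=9  B=29  C=39  D=13  E=19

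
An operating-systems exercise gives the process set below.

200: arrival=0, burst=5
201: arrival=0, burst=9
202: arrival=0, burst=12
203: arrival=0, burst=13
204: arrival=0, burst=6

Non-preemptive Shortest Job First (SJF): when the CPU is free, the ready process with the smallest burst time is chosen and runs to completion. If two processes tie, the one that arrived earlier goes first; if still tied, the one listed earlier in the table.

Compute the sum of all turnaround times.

Timeline: | 200 0-5 | 204 5-11 | 201 11-20 | 202 20-32 | 203 32-45 |
Completion: 200=5  201=20  202=32  203=45  204=11
Turnaround = completion − arrival: 200=5, 201=20, 202=32, 203=45, 204=11
Total turnaround = 5 + 20 + 32 + 45 + 11 = 113

113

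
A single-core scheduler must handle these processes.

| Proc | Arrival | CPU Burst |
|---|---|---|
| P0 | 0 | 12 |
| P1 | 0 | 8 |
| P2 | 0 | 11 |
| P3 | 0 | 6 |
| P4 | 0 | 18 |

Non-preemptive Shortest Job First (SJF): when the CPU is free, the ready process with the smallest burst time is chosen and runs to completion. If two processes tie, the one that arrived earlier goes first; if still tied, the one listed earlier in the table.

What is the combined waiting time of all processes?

82

Schedule: | P3 0-6 | P1 6-14 | P2 14-25 | P0 25-37 | P4 37-55 |
Completion: P0=37  P1=14  P2=25  P3=6  P4=55
Waiting = turnaround − burst: P0=25, P1=6, P2=14, P3=0, P4=37
Total waiting = 25 + 6 + 14 + 0 + 37 = 82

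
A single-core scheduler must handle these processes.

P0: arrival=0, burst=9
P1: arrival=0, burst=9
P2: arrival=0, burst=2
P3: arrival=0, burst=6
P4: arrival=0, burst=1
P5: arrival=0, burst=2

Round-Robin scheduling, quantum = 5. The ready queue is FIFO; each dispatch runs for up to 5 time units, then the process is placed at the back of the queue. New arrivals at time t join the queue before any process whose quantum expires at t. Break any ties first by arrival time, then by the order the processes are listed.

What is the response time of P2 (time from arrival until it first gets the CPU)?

Timeline: | P0 0-5 | P1 5-10 | P2 10-12 | P3 12-17 | P4 17-18 | P5 18-20 | P0 20-24 | P1 24-28 | P3 28-29 |
Completion: P0=24  P1=28  P2=12  P3=29  P4=18  P5=20
Response(P2) = first start − arrival = 10 − 0 = 10

10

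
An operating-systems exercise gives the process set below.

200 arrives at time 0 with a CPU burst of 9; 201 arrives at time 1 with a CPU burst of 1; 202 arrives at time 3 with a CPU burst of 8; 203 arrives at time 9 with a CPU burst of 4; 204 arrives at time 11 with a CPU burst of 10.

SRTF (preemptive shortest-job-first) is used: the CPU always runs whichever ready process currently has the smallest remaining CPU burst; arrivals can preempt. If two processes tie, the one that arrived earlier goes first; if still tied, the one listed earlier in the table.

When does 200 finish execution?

Gantt: | 200 0-1 | 201 1-2 | 200 2-10 | 203 10-14 | 202 14-22 | 204 22-32 |
Completion: 200=10  201=2  202=22  203=14  204=32
Turnaround (C−A): 200=10  201=1  202=19  203=5  204=21

10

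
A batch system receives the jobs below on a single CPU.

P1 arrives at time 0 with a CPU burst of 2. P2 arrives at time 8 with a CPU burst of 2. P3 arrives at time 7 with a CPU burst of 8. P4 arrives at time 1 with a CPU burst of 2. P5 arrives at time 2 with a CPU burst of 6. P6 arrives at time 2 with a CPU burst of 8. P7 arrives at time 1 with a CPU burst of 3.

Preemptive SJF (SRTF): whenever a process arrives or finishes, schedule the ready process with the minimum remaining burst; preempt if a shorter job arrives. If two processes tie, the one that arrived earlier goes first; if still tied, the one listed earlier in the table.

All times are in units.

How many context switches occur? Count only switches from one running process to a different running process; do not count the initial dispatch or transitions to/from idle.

Gantt: | P1 0-2 | P4 2-4 | P7 4-7 | P5 7-8 | P2 8-10 | P5 10-15 | P6 15-23 | P3 23-31 |
Completion: P1=2  P2=10  P3=31  P4=4  P5=15  P6=23  P7=7
Turnaround (C−A): P1=2  P2=2  P3=24  P4=3  P5=13  P6=21  P7=6

7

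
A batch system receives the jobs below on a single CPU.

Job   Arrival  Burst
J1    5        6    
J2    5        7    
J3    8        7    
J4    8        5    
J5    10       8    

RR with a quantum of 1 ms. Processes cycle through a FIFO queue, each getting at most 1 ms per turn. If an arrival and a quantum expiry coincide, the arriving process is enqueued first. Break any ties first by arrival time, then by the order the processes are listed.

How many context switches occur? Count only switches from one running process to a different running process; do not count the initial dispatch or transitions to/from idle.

31

Timeline: | idle 0-5 | J1 5-6 | J2 6-7 | J1 7-8 | J2 8-9 | J3 9-10 | J4 10-11 | J1 11-12 | J2 12-13 | J5 13-14 | J3 14-15 | J4 15-16 | J1 16-17 | J2 17-18 | J5 18-19 | J3 19-20 | J4 20-21 | J1 21-22 | J2 22-23 | J5 23-24 | J3 24-25 | J4 25-26 | J1 26-27 | J2 27-28 | J5 28-29 | J3 29-30 | J4 30-31 | J2 31-32 | J5 32-33 | J3 33-34 | J5 34-35 | J3 35-36 | J5 36-38 |
Completion: J1=27  J2=32  J3=36  J4=31  J5=38
Turnaround (C−A): J1=22  J2=27  J3=28  J4=23  J5=28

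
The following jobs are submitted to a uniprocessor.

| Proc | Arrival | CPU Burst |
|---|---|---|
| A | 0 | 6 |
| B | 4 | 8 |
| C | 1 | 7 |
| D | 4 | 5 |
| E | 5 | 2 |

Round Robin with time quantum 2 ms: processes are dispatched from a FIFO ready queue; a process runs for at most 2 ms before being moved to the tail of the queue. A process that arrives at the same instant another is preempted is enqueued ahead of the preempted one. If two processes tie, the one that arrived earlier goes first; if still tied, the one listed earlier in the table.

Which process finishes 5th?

Gantt: | A 0-2 | C 2-4 | A 4-6 | B 6-8 | D 8-10 | C 10-12 | E 12-14 | A 14-16 | B 16-18 | D 18-20 | C 20-22 | B 22-24 | D 24-25 | C 25-26 | B 26-28 |
Completion: A=16  B=28  C=26  D=25  E=14
Finish order: E → A → D → C → B

B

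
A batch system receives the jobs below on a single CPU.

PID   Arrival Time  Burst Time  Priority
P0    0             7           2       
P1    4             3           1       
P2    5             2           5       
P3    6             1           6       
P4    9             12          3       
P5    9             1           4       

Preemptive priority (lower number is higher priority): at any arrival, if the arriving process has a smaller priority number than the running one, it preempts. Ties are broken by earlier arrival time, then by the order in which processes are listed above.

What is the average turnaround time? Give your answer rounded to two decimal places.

13.33

Timeline: | P0 0-4 | P1 4-7 | P0 7-10 | P4 10-22 | P5 22-23 | P2 23-25 | P3 25-26 |
Completion: P0=10  P1=7  P2=25  P3=26  P4=22  P5=23
Turnaround times: P0=10, P1=3, P2=20, P3=20, P4=13, P5=14
Average turnaround = (10+3+20+20+13+14) / 6 = 80/6 = 13.33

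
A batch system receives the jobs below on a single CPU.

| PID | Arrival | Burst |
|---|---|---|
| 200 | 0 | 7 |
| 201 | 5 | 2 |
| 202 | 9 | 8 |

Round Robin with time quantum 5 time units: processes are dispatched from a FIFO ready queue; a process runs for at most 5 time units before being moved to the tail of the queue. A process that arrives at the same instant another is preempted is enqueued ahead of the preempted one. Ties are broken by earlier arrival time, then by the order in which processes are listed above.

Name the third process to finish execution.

202

Timeline: | 200 0-5 | 201 5-7 | 200 7-9 | 202 9-17 |
Completion: 200=9  201=7  202=17
Turnaround (C−A): 200=9  201=2  202=8
Finish order: 201 → 200 → 202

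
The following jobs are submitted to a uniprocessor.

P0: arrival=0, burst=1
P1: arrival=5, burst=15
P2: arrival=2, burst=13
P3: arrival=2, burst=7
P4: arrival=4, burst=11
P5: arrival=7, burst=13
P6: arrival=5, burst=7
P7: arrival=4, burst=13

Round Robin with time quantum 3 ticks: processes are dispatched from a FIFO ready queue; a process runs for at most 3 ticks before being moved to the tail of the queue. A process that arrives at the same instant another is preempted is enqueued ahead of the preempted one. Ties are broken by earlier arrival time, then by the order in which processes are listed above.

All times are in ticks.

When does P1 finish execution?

80

Schedule: | P0 0-1 | idle 1-2 | P2 2-5 | P3 5-8 | P4 8-11 | P7 11-14 | P1 14-17 | P6 17-20 | P2 20-23 | P5 23-26 | P3 26-29 | P4 29-32 | P7 32-35 | P1 35-38 | P6 38-41 | P2 41-44 | P5 44-47 | P3 47-48 | P4 48-51 | P7 51-54 | P1 54-57 | P6 57-58 | P2 58-61 | P5 61-64 | P4 64-66 | P7 66-69 | P1 69-72 | P2 72-73 | P5 73-76 | P7 76-77 | P1 77-80 | P5 80-81 |
Completion: P0=1  P1=80  P2=73  P3=48  P4=66  P5=81  P6=58  P7=77
Turnaround (C−A): P0=1  P1=75  P2=71  P3=46  P4=62  P5=74  P6=53  P7=73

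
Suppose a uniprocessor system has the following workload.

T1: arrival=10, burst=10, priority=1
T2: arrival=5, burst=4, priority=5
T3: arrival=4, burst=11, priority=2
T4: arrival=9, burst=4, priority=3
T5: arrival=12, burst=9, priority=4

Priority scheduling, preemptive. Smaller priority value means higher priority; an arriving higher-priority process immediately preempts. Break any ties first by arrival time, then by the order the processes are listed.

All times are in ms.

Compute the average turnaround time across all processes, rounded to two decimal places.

22.80

Schedule: | idle 0-4 | T3 4-10 | T1 10-20 | T3 20-25 | T4 25-29 | T5 29-38 | T2 38-42 |
Completion: T1=20  T2=42  T3=25  T4=29  T5=38
Turnaround (C−A): T1=10  T2=37  T3=21  T4=20  T5=26
Turnaround times: T1=10, T2=37, T3=21, T4=20, T5=26
Average turnaround = (10+37+21+20+26) / 5 = 114/5 = 22.80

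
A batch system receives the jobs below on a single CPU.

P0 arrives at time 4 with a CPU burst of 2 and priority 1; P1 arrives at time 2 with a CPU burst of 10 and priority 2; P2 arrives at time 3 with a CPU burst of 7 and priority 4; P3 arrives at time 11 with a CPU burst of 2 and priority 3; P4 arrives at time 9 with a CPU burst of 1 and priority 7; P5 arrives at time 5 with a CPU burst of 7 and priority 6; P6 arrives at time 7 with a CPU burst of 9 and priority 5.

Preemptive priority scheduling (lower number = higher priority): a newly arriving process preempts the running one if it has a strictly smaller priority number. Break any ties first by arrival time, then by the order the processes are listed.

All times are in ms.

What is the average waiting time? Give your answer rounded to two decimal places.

Schedule: | idle 0-2 | P1 2-4 | P0 4-6 | P1 6-14 | P3 14-16 | P2 16-23 | P6 23-32 | P5 32-39 | P4 39-40 |
Completion: P0=6  P1=14  P2=23  P3=16  P4=40  P5=39  P6=32
Turnaround (C−A): P0=2  P1=12  P2=20  P3=5  P4=31  P5=34  P6=25
Waiting times: P0=0, P1=2, P2=13, P3=3, P4=30, P5=27, P6=16
Average waiting = (0+2+13+3+30+27+16) / 7 = 91/7 = 13.00

13.00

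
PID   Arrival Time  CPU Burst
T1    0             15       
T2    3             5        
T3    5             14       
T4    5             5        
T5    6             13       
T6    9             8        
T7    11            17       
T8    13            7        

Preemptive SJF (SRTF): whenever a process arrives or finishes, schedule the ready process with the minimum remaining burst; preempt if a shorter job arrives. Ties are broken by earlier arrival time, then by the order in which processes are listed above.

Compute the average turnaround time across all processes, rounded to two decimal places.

Timeline: | T1 0-3 | T2 3-8 | T4 8-13 | T8 13-20 | T6 20-28 | T1 28-40 | T5 40-53 | T3 53-67 | T7 67-84 |
Completion: T1=40  T2=8  T3=67  T4=13  T5=53  T6=28  T7=84  T8=20
Turnaround (C−A): T1=40  T2=5  T3=62  T4=8  T5=47  T6=19  T7=73  T8=7
Turnaround times: T1=40, T2=5, T3=62, T4=8, T5=47, T6=19, T7=73, T8=7
Average turnaround = (40+5+62+8+47+19+73+7) / 8 = 261/8 = 32.63

32.63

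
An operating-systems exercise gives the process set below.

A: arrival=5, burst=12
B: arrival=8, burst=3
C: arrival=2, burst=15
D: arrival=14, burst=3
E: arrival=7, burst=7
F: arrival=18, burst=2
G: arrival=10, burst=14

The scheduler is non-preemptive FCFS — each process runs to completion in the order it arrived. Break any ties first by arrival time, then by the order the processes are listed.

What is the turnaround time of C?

15

Gantt: | idle 0-2 | C 2-17 | A 17-29 | E 29-36 | B 36-39 | G 39-53 | D 53-56 | F 56-58 |
Completion: A=29  B=39  C=17  D=56  E=36  F=58  G=53
Turnaround(C) = completion − arrival = 17 − 2 = 15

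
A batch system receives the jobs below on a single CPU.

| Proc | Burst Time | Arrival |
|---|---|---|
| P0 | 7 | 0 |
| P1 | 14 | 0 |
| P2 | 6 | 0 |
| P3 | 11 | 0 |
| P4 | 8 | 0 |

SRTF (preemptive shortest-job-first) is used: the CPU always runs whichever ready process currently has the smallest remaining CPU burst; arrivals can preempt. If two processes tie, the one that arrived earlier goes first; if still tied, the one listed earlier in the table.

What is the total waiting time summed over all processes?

Gantt: | P2 0-6 | P0 6-13 | P4 13-21 | P3 21-32 | P1 32-46 |
Completion: P0=13  P1=46  P2=6  P3=32  P4=21
Waiting = turnaround − burst: P0=6, P1=32, P2=0, P3=21, P4=13
Total waiting = 6 + 32 + 0 + 21 + 13 = 72

72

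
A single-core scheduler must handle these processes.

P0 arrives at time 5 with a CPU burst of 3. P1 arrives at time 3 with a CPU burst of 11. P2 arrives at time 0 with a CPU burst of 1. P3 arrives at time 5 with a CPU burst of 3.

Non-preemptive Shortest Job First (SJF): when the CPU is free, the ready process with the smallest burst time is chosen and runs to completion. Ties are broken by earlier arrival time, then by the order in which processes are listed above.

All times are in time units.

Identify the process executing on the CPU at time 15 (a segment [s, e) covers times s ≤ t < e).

P0

Schedule: | P2 0-1 | idle 1-3 | P1 3-14 | P0 14-17 | P3 17-20 |
Completion: P0=17  P1=14  P2=1  P3=20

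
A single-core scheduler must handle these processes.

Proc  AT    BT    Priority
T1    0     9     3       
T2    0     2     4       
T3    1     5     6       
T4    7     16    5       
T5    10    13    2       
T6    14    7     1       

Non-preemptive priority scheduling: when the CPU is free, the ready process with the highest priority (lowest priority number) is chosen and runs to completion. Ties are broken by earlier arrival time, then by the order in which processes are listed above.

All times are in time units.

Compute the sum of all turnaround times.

142

Timeline: | T1 0-9 | T2 9-11 | T5 11-24 | T6 24-31 | T4 31-47 | T3 47-52 |
Completion: T1=9  T2=11  T3=52  T4=47  T5=24  T6=31
Turnaround (C−A): T1=9  T2=11  T3=51  T4=40  T5=14  T6=17
Turnaround = completion − arrival: T1=9, T2=11, T3=51, T4=40, T5=14, T6=17
Total turnaround = 9 + 11 + 51 + 40 + 14 + 17 = 142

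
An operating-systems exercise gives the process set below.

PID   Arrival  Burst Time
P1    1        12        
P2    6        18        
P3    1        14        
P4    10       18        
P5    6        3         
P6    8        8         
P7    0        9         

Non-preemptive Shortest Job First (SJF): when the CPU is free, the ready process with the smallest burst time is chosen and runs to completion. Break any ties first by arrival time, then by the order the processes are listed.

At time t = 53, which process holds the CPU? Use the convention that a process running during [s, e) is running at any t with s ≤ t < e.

Gantt: | P7 0-9 | P5 9-12 | P6 12-20 | P1 20-32 | P3 32-46 | P2 46-64 | P4 64-82 |
Completion: P1=32  P2=64  P3=46  P4=82  P5=12  P6=20  P7=9

P2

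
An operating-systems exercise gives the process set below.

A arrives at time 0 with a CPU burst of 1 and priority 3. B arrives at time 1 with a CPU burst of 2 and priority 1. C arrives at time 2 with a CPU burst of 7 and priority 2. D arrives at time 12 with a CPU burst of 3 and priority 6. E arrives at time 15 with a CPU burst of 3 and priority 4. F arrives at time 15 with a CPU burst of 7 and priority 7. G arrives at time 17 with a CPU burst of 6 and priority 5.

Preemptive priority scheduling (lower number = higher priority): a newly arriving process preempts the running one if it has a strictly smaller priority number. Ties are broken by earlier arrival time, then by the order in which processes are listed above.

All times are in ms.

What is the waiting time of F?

9

Timeline: | A 0-1 | B 1-3 | C 3-10 | idle 10-12 | D 12-15 | E 15-18 | G 18-24 | F 24-31 |
Completion: A=1  B=3  C=10  D=15  E=18  F=31  G=24
Turnaround (C−A): A=1  B=2  C=8  D=3  E=3  F=16  G=7
Waiting(F) = turnaround − burst = 16 − 7 = 9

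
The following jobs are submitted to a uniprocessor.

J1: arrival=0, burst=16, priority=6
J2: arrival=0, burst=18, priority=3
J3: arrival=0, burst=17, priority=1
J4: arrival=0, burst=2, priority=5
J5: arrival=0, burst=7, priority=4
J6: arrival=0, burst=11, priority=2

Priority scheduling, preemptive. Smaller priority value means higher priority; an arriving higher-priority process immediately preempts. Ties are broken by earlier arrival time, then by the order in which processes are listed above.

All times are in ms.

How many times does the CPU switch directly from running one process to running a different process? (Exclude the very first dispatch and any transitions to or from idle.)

5

Schedule: | J3 0-17 | J6 17-28 | J2 28-46 | J5 46-53 | J4 53-55 | J1 55-71 |
Completion: J1=71  J2=46  J3=17  J4=55  J5=53  J6=28
Turnaround (C−A): J1=71  J2=46  J3=17  J4=55  J5=53  J6=28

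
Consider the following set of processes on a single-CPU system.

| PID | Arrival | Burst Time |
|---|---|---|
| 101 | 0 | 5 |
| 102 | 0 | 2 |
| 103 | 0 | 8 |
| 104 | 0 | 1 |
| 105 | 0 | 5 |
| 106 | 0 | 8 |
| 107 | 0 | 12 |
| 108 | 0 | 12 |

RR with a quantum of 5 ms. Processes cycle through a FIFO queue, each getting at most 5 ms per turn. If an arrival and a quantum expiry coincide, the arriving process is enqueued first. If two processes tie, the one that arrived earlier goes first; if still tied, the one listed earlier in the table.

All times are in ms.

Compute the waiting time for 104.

Gantt: | 101 0-5 | 102 5-7 | 103 7-12 | 104 12-13 | 105 13-18 | 106 18-23 | 107 23-28 | 108 28-33 | 103 33-36 | 106 36-39 | 107 39-44 | 108 44-49 | 107 49-51 | 108 51-53 |
Completion: 101=5  102=7  103=36  104=13  105=18  106=39  107=51  108=53
Waiting(104) = turnaround − burst = 13 − 1 = 12

12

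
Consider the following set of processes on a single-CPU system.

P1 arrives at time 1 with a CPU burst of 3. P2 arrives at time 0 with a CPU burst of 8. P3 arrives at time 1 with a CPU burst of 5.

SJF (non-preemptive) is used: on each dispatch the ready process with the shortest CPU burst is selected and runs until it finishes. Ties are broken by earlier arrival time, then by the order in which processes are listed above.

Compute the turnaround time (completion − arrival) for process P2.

Gantt: | P2 0-8 | P1 8-11 | P3 11-16 |
Completion: P1=11  P2=8  P3=16
Turnaround(P2) = completion − arrival = 8 − 0 = 8

8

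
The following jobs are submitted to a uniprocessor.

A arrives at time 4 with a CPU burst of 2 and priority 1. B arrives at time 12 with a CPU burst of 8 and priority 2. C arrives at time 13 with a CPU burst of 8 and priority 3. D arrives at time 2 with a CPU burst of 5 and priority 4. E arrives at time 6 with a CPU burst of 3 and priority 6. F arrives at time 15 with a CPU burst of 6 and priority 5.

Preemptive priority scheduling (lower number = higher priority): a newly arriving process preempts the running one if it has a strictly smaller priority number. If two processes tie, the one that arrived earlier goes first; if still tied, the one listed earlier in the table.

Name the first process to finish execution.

Timeline: | idle 0-2 | D 2-4 | A 4-6 | D 6-9 | E 9-12 | B 12-20 | C 20-28 | F 28-34 |
Completion: A=6  B=20  C=28  D=9  E=12  F=34
Turnaround (C−A): A=2  B=8  C=15  D=7  E=6  F=19
Finish order: A → D → E → B → C → F

A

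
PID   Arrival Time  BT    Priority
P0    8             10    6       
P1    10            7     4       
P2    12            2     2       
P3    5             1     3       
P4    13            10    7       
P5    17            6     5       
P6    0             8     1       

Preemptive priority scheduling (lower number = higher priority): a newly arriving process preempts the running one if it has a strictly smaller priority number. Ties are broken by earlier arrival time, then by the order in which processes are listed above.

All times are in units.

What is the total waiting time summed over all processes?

44

Schedule: | P6 0-8 | P3 8-9 | P0 9-10 | P1 10-12 | P2 12-14 | P1 14-19 | P5 19-25 | P0 25-34 | P4 34-44 |
Completion: P0=34  P1=19  P2=14  P3=9  P4=44  P5=25  P6=8
Turnaround (C−A): P0=26  P1=9  P2=2  P3=4  P4=31  P5=8  P6=8
Waiting = turnaround − burst: P0=16, P1=2, P2=0, P3=3, P4=21, P5=2, P6=0
Total waiting = 16 + 2 + 0 + 3 + 21 + 2 + 0 = 44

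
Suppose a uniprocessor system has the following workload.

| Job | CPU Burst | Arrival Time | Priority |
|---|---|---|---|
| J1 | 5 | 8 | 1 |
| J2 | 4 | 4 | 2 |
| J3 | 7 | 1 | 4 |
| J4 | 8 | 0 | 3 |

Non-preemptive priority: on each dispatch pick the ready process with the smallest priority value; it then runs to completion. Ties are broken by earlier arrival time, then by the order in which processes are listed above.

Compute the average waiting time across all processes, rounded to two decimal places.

6.25

Schedule: | J4 0-8 | J1 8-13 | J2 13-17 | J3 17-24 |
Completion: J1=13  J2=17  J3=24  J4=8
Waiting times: J1=0, J2=9, J3=16, J4=0
Average waiting = (0+9+16+0) / 4 = 25/4 = 6.25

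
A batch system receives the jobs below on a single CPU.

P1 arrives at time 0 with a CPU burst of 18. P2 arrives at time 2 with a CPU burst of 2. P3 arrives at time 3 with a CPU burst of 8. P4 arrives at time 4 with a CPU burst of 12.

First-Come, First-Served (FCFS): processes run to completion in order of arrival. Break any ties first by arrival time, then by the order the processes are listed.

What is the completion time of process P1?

18

Schedule: | P1 0-18 | P2 18-20 | P3 20-28 | P4 28-40 |
Completion: P1=18  P2=20  P3=28  P4=40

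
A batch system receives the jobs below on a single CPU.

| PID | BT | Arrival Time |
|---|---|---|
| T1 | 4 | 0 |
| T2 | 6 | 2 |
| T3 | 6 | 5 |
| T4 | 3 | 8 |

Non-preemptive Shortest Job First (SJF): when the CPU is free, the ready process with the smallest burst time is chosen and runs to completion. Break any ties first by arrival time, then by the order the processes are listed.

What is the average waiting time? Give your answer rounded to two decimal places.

Timeline: | T1 0-4 | T2 4-10 | T4 10-13 | T3 13-19 |
Completion: T1=4  T2=10  T3=19  T4=13
Waiting times: T1=0, T2=2, T3=8, T4=2
Average waiting = (0+2+8+2) / 4 = 12/4 = 3.00

3.00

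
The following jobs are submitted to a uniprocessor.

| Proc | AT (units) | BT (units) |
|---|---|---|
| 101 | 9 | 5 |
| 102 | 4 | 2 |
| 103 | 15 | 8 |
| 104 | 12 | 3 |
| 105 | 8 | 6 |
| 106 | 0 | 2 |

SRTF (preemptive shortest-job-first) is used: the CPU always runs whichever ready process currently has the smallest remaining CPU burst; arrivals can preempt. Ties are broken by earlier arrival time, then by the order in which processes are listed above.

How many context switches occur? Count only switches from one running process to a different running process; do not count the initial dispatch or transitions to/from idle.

Gantt: | 106 0-2 | idle 2-4 | 102 4-6 | idle 6-8 | 105 8-14 | 104 14-17 | 101 17-22 | 103 22-30 |
Completion: 101=22  102=6  103=30  104=17  105=14  106=2
Turnaround (C−A): 101=13  102=2  103=15  104=5  105=6  106=2

3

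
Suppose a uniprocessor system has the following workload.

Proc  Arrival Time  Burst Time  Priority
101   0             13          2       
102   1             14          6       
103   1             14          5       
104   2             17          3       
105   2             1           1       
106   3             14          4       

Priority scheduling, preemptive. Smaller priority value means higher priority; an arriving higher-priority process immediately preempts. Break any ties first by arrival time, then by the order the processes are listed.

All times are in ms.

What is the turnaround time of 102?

72

Timeline: | 101 0-2 | 105 2-3 | 101 3-14 | 104 14-31 | 106 31-45 | 103 45-59 | 102 59-73 |
Completion: 101=14  102=73  103=59  104=31  105=3  106=45
Turnaround(102) = completion − arrival = 73 − 1 = 72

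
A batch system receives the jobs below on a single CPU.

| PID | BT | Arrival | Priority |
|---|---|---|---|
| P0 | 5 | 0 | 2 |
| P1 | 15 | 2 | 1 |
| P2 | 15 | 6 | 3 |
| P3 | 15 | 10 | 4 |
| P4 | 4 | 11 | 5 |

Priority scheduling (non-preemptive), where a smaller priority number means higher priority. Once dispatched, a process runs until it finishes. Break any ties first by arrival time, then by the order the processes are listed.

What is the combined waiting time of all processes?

Gantt: | P0 0-5 | P1 5-20 | P2 20-35 | P3 35-50 | P4 50-54 |
Completion: P0=5  P1=20  P2=35  P3=50  P4=54
Turnaround (C−A): P0=5  P1=18  P2=29  P3=40  P4=43
Waiting = turnaround − burst: P0=0, P1=3, P2=14, P3=25, P4=39
Total waiting = 0 + 3 + 14 + 25 + 39 = 81

81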